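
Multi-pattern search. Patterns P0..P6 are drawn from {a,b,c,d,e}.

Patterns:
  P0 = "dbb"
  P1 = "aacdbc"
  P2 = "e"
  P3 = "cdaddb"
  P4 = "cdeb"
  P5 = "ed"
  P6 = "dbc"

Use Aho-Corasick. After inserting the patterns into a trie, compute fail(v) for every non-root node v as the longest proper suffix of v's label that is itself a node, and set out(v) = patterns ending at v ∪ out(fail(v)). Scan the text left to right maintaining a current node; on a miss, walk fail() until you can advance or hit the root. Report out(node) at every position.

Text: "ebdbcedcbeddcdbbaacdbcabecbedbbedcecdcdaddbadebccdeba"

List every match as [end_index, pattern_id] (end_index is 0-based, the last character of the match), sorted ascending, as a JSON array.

Construct AC machine:
Trie nodes:
  0='ε' goto a→4 c→11 d→1 e→10
  1='d' goto b→2
  2='db' goto b→3 c→20
  3='dbb' goto ·  [P0 ends]
  4='a' goto a→5
  5='aa' goto c→6
  6='aac' goto d→7
  7='aacd' goto b→8
  8='aacdb' goto c→9
  9='aacdbc' goto ·  [P1 ends]
  10='e' goto d→19  [P2 ends]
  11='c' goto d→12
  12='cd' goto a→13 e→17
  13='cda' goto d→14
  14='cdad' goto d→15
  15='cdadd' goto b→16
  16='cdaddb' goto ·  [P3 ends]
  17='cde' goto b→18
  18='cdeb' goto ·  [P4 ends]
  19='ed' goto ·  [P5 ends]
  20='dbc' goto ·  [P6 ends]

Failure links (BFS by depth):
  n1('d'): parent n0 fail=0; on 'd' 0 → fail=0;  out ∅∪∅=∅
  n4('a'): parent n0 fail=0; on 'a' 0 → fail=0;  out ∅∪∅=∅
  n10('e'): parent n0 fail=0; on 'e' 0 → fail=0;  out {2}∪∅={2}
  n11('c'): parent n0 fail=0; on 'c' 0 → fail=0;  out ∅∪∅=∅
  n2('db'): parent n1 fail=0; on 'b' 0 → fail=0;  out ∅∪∅=∅
  n5('aa'): parent n4 fail=0; on 'a' 0 → fail=4;  out ∅∪∅=∅
  n12('cd'): parent n11 fail=0; on 'd' 0 → fail=1;  out ∅∪∅=∅
  n19('ed'): parent n10 fail=0; on 'd' 0 → fail=1;  out {5}∪∅={5}
  n3('dbb'): parent n2 fail=0; on 'b' 0 → fail=0;  out {0}∪∅={0}
  n6('aac'): parent n5 fail=4; on 'c' 4→0 → fail=11;  out ∅∪∅=∅
  n13('cda'): parent n12 fail=1; on 'a' 1→0 → fail=4;  out ∅∪∅=∅
  n17('cde'): parent n12 fail=1; on 'e' 1→0 → fail=10;  out ∅∪{2}={2}
  n20('dbc'): parent n2 fail=0; on 'c' 0 → fail=11;  out {6}∪∅={6}
  n7('aacd'): parent n6 fail=11; on 'd' 11 → fail=12;  out ∅∪∅=∅
  n14('cdad'): parent n13 fail=4; on 'd' 4→0 → fail=1;  out ∅∪∅=∅
  n18('cdeb'): parent n17 fail=10; on 'b' 10→0 → fail=0;  out {4}∪∅={4}
  n8('aacdb'): parent n7 fail=12; on 'b' 12→1 → fail=2;  out ∅∪∅=∅
  n15('cdadd'): parent n14 fail=1; on 'd' 1→0 → fail=1;  out ∅∪∅=∅
  n9('aacdbc'): parent n8 fail=2; on 'c' 2 → fail=20;  out {1}∪{6}={1,6}
  n16('cdaddb'): parent n15 fail=1; on 'b' 1 → fail=2;  out {3}∪∅={3}

Text stream:
i=0 'e': node 0→10  emit P2@[0:0]
i=1 'b': node 10→0 ·f
i=2 'd': node 0→1
i=3 'b': node 1→2
i=4 'c': node 2→20  emit P6@[2:4]
i=5 'e': node 20→10 ·f  emit P2@[5:5]
i=6 'd': node 10→19  emit P5@[5:6]
i=7 'c': node 19→11 ·f
i=8 'b': node 11→0 ·f
i=9 'e': node 0→10  emit P2@[9:9]
i=10 'd': node 10→19  emit P5@[9:10]
i=11 'd': node 19→1 ·f
i=12 'c': node 1→11 ·f
i=13 'd': node 11→12
i=14 'b': node 12→2 ·f
i=15 'b': node 2→3  emit P0@[13:15]
i=16 'a': node 3→4 ·f
i=17 'a': node 4→5
i=18 'c': node 5→6
i=19 'd': node 6→7
i=20 'b': node 7→8
i=21 'c': node 8→9  emit P1@[16:21],P6@[19:21]
i=22 'a': node 9→4 ·f
i=23 'b': node 4→0 ·f
i=24 'e': node 0→10  emit P2@[24:24]
i=25 'c': node 10→11 ·f
i=26 'b': node 11→0 ·f
i=27 'e': node 0→10  emit P2@[27:27]
i=28 'd': node 10→19  emit P5@[27:28]
i=29 'b': node 19→2 ·f
i=30 'b': node 2→3  emit P0@[28:30]
i=31 'e': node 3→10 ·f  emit P2@[31:31]
i=32 'd': node 10→19  emit P5@[31:32]
i=33 'c': node 19→11 ·f
i=34 'e': node 11→10 ·f  emit P2@[34:34]
i=35 'c': node 10→11 ·f
i=36 'd': node 11→12
i=37 'c': node 12→11 ·f
i=38 'd': node 11→12
i=39 'a': node 12→13
i=40 'd': node 13→14
i=41 'd': node 14→15
i=42 'b': node 15→16  emit P3@[37:42]
i=43 'a': node 16→4 ·f
i=44 'd': node 4→1 ·f
i=45 'e': node 1→10 ·f  emit P2@[45:45]
i=46 'b': node 10→0 ·f
i=47 'c': node 0→11
i=48 'c': node 11→11 ·f
i=49 'd': node 11→12
i=50 'e': node 12→17  emit P2@[50:50]
i=51 'b': node 17→18  emit P4@[48:51]
i=52 'a': node 18→4 ·f

All matches (sorted): [[0,2],[4,6],[5,2],[6,5],[9,2],[10,5],[15,0],[21,1],[21,6],[24,2],[27,2],[28,5],[30,0],[31,2],[32,5],[34,2],[42,3],[45,2],[50,2],[51,4]]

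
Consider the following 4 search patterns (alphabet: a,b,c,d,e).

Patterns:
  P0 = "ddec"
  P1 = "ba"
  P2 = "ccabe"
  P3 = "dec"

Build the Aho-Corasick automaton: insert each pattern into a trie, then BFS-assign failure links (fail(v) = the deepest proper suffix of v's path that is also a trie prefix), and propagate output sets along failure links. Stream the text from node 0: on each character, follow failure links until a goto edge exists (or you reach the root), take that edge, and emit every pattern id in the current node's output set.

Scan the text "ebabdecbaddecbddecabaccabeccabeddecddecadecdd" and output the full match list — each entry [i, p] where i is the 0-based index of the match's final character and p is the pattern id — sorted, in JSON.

Build automaton:
Trie nodes:
  0='ε' goto b→5 c→7 d→1
  1='d' goto d→2 e→12
  2='dd' goto e→3
  3='dde' goto c→4
  4='ddec' goto ·  ←P0
  5='b' goto a→6
  6='ba' goto ·  ←P1
  7='c' goto c→8
  8='cc' goto a→9
  9='cca' goto b→10
  10='ccab' goto e→11
  11='ccabe' goto ·  ←P2
  12='de' goto c→13
  13='dec' goto ·  ←P3

BFS fail/out derivation:
  fail(1) 'd': from fail(0)=0 chase 'd': 0 ⇒ 0;  out=∅∪out(0)=∅
  fail(5) 'b': from fail(0)=0 chase 'b': 0 ⇒ 0;  out=∅∪out(0)=∅
  fail(7) 'c': from fail(0)=0 chase 'c': 0 ⇒ 0;  out=∅∪out(0)=∅
  fail(2) 'dd': from fail(1)=0 chase 'd': 0 ⇒ 1;  out=∅∪out(1)=∅
  fail(6) 'ba': from fail(5)=0 chase 'a': 0 ⇒ 0;  out={1}∪out(0)={1}
  fail(8) 'cc': from fail(7)=0 chase 'c': 0 ⇒ 7;  out=∅∪out(7)=∅
  fail(12) 'de': from fail(1)=0 chase 'e': 0 ⇒ 0;  out=∅∪out(0)=∅
  fail(3) 'dde': from fail(2)=1 chase 'e': 1 ⇒ 12;  out=∅∪out(12)=∅
  fail(9) 'cca': from fail(8)=7 chase 'a': 7→0 ⇒ 0;  out=∅∪out(0)=∅
  fail(13) 'dec': from fail(12)=0 chase 'c': 0 ⇒ 7;  out={3}∪out(7)={3}
  fail(4) 'ddec': from fail(3)=12 chase 'c': 12 ⇒ 13;  out={0}∪out(13)={0,3}
  fail(10) 'ccab': from fail(9)=0 chase 'b': 0 ⇒ 5;  out=∅∪out(5)=∅
  fail(11) 'ccabe': from fail(10)=5 chase 'e': 5→0 ⇒ 0;  out={2}∪out(0)={2}

Text stream:
pos 0 'e': at 0
pos 1 'b': at 5
pos 2 'a': at 6  → match P1@[1:2]
pos 3 'b': at 5 ·f
pos 4 'd': at 1 ·f
pos 5 'e': at 12
pos 6 'c': at 13  → match P3@[4:6]
pos 7 'b': at 5 ·f
pos 8 'a': at 6  → match P1@[7:8]
pos 9 'd': at 1 ·f
pos 10 'd': at 2
pos 11 'e': at 3
pos 12 'c': at 4  → match P0@[9:12],P3@[10:12]
pos 13 'b': at 5 ·f
pos 14 'd': at 1 ·f
pos 15 'd': at 2
pos 16 'e': at 3
pos 17 'c': at 4  → match P0@[14:17],P3@[15:17]
pos 18 'a': at 0 ·f
pos 19 'b': at 5
pos 20 'a': at 6  → match P1@[19:20]
pos 21 'c': at 7 ·f
pos 22 'c': at 8
pos 23 'a': at 9
pos 24 'b': at 10
pos 25 'e': at 11  → match P2@[21:25]
pos 26 'c': at 7 ·f
pos 27 'c': at 8
pos 28 'a': at 9
pos 29 'b': at 10
pos 30 'e': at 11  → match P2@[26:30]
pos 31 'd': at 1 ·f
pos 32 'd': at 2
pos 33 'e': at 3
pos 34 'c': at 4  → match P0@[31:34],P3@[32:34]
pos 35 'd': at 1 ·f
pos 36 'd': at 2
pos 37 'e': at 3
pos 38 'c': at 4  → match P0@[35:38],P3@[36:38]
pos 39 'a': at 0 ·f
pos 40 'd': at 1
pos 41 'e': at 12
pos 42 'c': at 13  → match P3@[40:42]
pos 43 'd': at 1 ·f
pos 44 'd': at 2

Matches: [[2,1],[6,3],[8,1],[12,0],[12,3],[17,0],[17,3],[20,1],[25,2],[30,2],[34,0],[34,3],[38,0],[38,3],[42,3]]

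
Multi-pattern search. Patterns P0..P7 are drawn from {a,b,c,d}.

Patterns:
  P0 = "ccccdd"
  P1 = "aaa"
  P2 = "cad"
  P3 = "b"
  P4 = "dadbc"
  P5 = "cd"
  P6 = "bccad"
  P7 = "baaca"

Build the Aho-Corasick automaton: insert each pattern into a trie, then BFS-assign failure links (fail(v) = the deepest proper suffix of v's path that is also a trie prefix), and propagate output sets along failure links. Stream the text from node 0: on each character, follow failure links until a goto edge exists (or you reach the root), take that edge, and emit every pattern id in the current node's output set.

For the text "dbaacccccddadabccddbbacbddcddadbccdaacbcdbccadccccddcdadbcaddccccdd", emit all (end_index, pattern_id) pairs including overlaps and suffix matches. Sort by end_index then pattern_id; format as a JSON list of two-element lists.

Build:
Trie (insert patterns):
  0='ε' goto a→7 b→12 c→1 d→13
  1='c' goto a→10 c→2 d→18
  2='cc' goto c→3
  3='ccc' goto c→4
  4='cccc' goto d→5
  5='ccccd' goto d→6
  6='ccccdd' goto ·  ←P0
  7='a' goto a→8
  8='aa' goto a→9
  9='aaa' goto ·  ←P1
  10='ca' goto d→11
  11='cad' goto ·  ←P2
  12='b' goto a→23 c→19  ←P3
  13='d' goto a→14
  14='da' goto d→15
  15='dad' goto b→16
  16='dadb' goto c→17
  17='dadbc' goto ·  ←P4
  18='cd' goto ·  ←P5
  19='bc' goto c→20
  20='bcc' goto a→21
  21='bcca' goto d→22
  22='bccad' goto ·  ←P6
  23='ba' goto a→24
  24='baa' goto c→25
  25='baac' goto a→26
  26='baaca' goto ·  ←P7

Failure links (BFS by depth):
  n1('c'): parent n0 fail=0; on 'c' 0 → fail=0;  out ∅∪∅=∅
  n7('a'): parent n0 fail=0; on 'a' 0 → fail=0;  out ∅∪∅=∅
  n12('b'): parent n0 fail=0; on 'b' 0 → fail=0;  out {3}∪∅={3}
  n13('d'): parent n0 fail=0; on 'd' 0 → fail=0;  out ∅∪∅=∅
  n2('cc'): parent n1 fail=0; on 'c' 0 → fail=1;  out ∅∪∅=∅
  n8('aa'): parent n7 fail=0; on 'a' 0 → fail=7;  out ∅∪∅=∅
  n10('ca'): parent n1 fail=0; on 'a' 0 → fail=7;  out ∅∪∅=∅
  n14('da'): parent n13 fail=0; on 'a' 0 → fail=7;  out ∅∪∅=∅
  n18('cd'): parent n1 fail=0; on 'd' 0 → fail=13;  out {5}∪∅={5}
  n19('bc'): parent n12 fail=0; on 'c' 0 → fail=1;  out ∅∪∅=∅
  n23('ba'): parent n12 fail=0; on 'a' 0 → fail=7;  out ∅∪∅=∅
  n3('ccc'): parent n2 fail=1; on 'c' 1 → fail=2;  out ∅∪∅=∅
  n9('aaa'): parent n8 fail=7; on 'a' 7 → fail=8;  out {1}∪∅={1}
  n11('cad'): parent n10 fail=7; on 'd' 7→0 → fail=13;  out {2}∪∅={2}
  n15('dad'): parent n14 fail=7; on 'd' 7→0 → fail=13;  out ∅∪∅=∅
  n20('bcc'): parent n19 fail=1; on 'c' 1 → fail=2;  out ∅∪∅=∅
  n24('baa'): parent n23 fail=7; on 'a' 7 → fail=8;  out ∅∪∅=∅
  n4('cccc'): parent n3 fail=2; on 'c' 2 → fail=3;  out ∅∪∅=∅
  n16('dadb'): parent n15 fail=13; on 'b' 13→0 → fail=12;  out ∅∪{3}={3}
  n21('bcca'): parent n20 fail=2; on 'a' 2→1 → fail=10;  out ∅∪∅=∅
  n25('baac'): parent n24 fail=8; on 'c' 8→7→0 → fail=1;  out ∅∪∅=∅
  n5('ccccd'): parent n4 fail=3; on 'd' 3→2→1 → fail=18;  out ∅∪{5}={5}
  n17('dadbc'): parent n16 fail=12; on 'c' 12 → fail=19;  out {4}∪∅={4}
  n22('bccad'): parent n21 fail=10; on 'd' 10 → fail=11;  out {6}∪{2}={2,6}
  n26('baaca'): parent n25 fail=1; on 'a' 1 → fail=10;  out {7}∪∅={7}
  n6('ccccdd'): parent n5 fail=18; on 'd' 18→13→0 → fail=13;  out {0}∪∅={0}

Text stream:
[0] read 'd'  n0⇒n13
[1] read 'b'  n13⇒n12 (fail-walked)  ** P3@[1:1]
[2] read 'a'  n12⇒n23
[3] read 'a'  n23⇒n24
[4] read 'c'  n24⇒n25
[5] read 'c'  n25⇒n2 (fail-walked)
[6] read 'c'  n2⇒n3
[7] read 'c'  n3⇒n4
[8] read 'c'  n4⇒n4 (fail-walked)
[9] read 'd'  n4⇒n5  ** P5@[8:9]
[10] read 'd'  n5⇒n6  ** P0@[5:10]
[11] read 'a'  n6⇒n14 (fail-walked)
[12] read 'd'  n14⇒n15
[13] read 'a'  n15⇒n14 (fail-walked)
[14] read 'b'  n14⇒n12 (fail-walked)  ** P3@[14:14]
[15] read 'c'  n12⇒n19
[16] read 'c'  n19⇒n20
[17] read 'd'  n20⇒n18 (fail-walked)  ** P5@[16:17]
[18] read 'd'  n18⇒n13 (fail-walked)
[19] read 'b'  n13⇒n12 (fail-walked)  ** P3@[19:19]
[20] read 'b'  n12⇒n12 (fail-walked)  ** P3@[20:20]
[21] read 'a'  n12⇒n23
[22] read 'c'  n23⇒n1 (fail-walked)
[23] read 'b'  n1⇒n12 (fail-walked)  ** P3@[23:23]
[24] read 'd'  n12⇒n13 (fail-walked)
[25] read 'd'  n13⇒n13 (fail-walked)
[26] read 'c'  n13⇒n1 (fail-walked)
[27] read 'd'  n1⇒n18  ** P5@[26:27]
[28] read 'd'  n18⇒n13 (fail-walked)
[29] read 'a'  n13⇒n14
[30] read 'd'  n14⇒n15
[31] read 'b'  n15⇒n16  ** P3@[31:31]
[32] read 'c'  n16⇒n17  ** P4@[28:32]
[33] read 'c'  n17⇒n20 (fail-walked)
[34] read 'd'  n20⇒n18 (fail-walked)  ** P5@[33:34]
[35] read 'a'  n18⇒n14 (fail-walked)
[36] read 'a'  n14⇒n8 (fail-walked)
[37] read 'c'  n8⇒n1 (fail-walked)
[38] read 'b'  n1⇒n12 (fail-walked)  ** P3@[38:38]
[39] read 'c'  n12⇒n19
[40] read 'd'  n19⇒n18 (fail-walked)  ** P5@[39:40]
[41] read 'b'  n18⇒n12 (fail-walked)  ** P3@[41:41]
[42] read 'c'  n12⇒n19
[43] read 'c'  n19⇒n20
[44] read 'a'  n20⇒n21
[45] read 'd'  n21⇒n22  ** P2@[43:45],P6@[41:45]
[46] read 'c'  n22⇒n1 (fail-walked)
[47] read 'c'  n1⇒n2
[48] read 'c'  n2⇒n3
[49] read 'c'  n3⇒n4
[50] read 'd'  n4⇒n5  ** P5@[49:50]
[51] read 'd'  n5⇒n6  ** P0@[46:51]
[52] read 'c'  n6⇒n1 (fail-walked)
[53] read 'd'  n1⇒n18  ** P5@[52:53]
[54] read 'a'  n18⇒n14 (fail-walked)
[55] read 'd'  n14⇒n15
[56] read 'b'  n15⇒n16  ** P3@[56:56]
[57] read 'c'  n16⇒n17  ** P4@[53:57]
[58] read 'a'  n17⇒n10 (fail-walked)
[59] read 'd'  n10⇒n11  ** P2@[57:59]
[60] read 'd'  n11⇒n13 (fail-walked)
[61] read 'c'  n13⇒n1 (fail-walked)
[62] read 'c'  n1⇒n2
[63] read 'c'  n2⇒n3
[64] read 'c'  n3⇒n4
[65] read 'd'  n4⇒n5  ** P5@[64:65]
[66] read 'd'  n5⇒n6  ** P0@[61:66]

Result: [[1,3],[9,5],[10,0],[14,3],[17,5],[19,3],[20,3],[23,3],[27,5],[31,3],[32,4],[34,5],[38,3],[40,5],[41,3],[45,2],[45,6],[50,5],[51,0],[53,5],[56,3],[57,4],[59,2],[65,5],[66,0]]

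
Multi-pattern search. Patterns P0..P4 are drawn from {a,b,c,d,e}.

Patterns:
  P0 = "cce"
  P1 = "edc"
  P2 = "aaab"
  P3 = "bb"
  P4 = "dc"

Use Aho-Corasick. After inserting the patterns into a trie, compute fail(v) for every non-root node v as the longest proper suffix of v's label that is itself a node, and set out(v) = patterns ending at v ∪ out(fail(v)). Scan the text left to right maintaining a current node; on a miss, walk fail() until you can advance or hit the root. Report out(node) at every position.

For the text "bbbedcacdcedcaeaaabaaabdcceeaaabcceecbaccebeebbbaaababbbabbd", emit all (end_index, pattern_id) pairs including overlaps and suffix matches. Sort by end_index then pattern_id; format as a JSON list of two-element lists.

Build automaton:
Trie (insert patterns):
  0='ε' goto a→7 b→11 c→1 d→13 e→4
  1='c' goto c→2
  2='cc' goto e→3
  3='cce' goto ·  ←P0
  4='e' goto d→5
  5='ed' goto c→6
  6='edc' goto ·  ←P1
  7='a' goto a→8
  8='aa' goto a→9
  9='aaa' goto b→10
  10='aaab' goto ·  ←P2
  11='b' goto b→12
  12='bb' goto ·  ←P3
  13='d' goto c→14
  14='dc' goto ·  ←P4

BFS fail/out derivation:
  fail(1) 'c': from fail(0)=0 chase 'c': 0 ⇒ 0;  out=∅∪out(0)=∅
  fail(4) 'e': from fail(0)=0 chase 'e': 0 ⇒ 0;  out=∅∪out(0)=∅
  fail(7) 'a': from fail(0)=0 chase 'a': 0 ⇒ 0;  out=∅∪out(0)=∅
  fail(11) 'b': from fail(0)=0 chase 'b': 0 ⇒ 0;  out=∅∪out(0)=∅
  fail(13) 'd': from fail(0)=0 chase 'd': 0 ⇒ 0;  out=∅∪out(0)=∅
  fail(2) 'cc': from fail(1)=0 chase 'c': 0 ⇒ 1;  out=∅∪out(1)=∅
  fail(5) 'ed': from fail(4)=0 chase 'd': 0 ⇒ 13;  out=∅∪out(13)=∅
  fail(8) 'aa': from fail(7)=0 chase 'a': 0 ⇒ 7;  out=∅∪out(7)=∅
  fail(12) 'bb': from fail(11)=0 chase 'b': 0 ⇒ 11;  out={3}∪out(11)={3}
  fail(14) 'dc': from fail(13)=0 chase 'c': 0 ⇒ 1;  out={4}∪out(1)={4}
  fail(3) 'cce': from fail(2)=1 chase 'e': 1→0 ⇒ 4;  out={0}∪out(4)={0}
  fail(6) 'edc': from fail(5)=13 chase 'c': 13 ⇒ 14;  out={1}∪out(14)={1,4}
  fail(9) 'aaa': from fail(8)=7 chase 'a': 7 ⇒ 8;  out=∅∪out(8)=∅
  fail(10) 'aaab': from fail(9)=8 chase 'b': 8→7→0 ⇒ 11;  out={2}∪out(11)={2}

Scan:
[0] read 'b'  n0⇒n11
[1] read 'b'  n11⇒n12  emit P3@[0:1]
[2] read 'b'  n12⇒n12 (via fail)  emit P3@[1:2]
[3] read 'e'  n12⇒n4 (via fail)
[4] read 'd'  n4⇒n5
[5] read 'c'  n5⇒n6  emit P1@[3:5],P4@[4:5]
[6] read 'a'  n6⇒n7 (via fail)
[7] read 'c'  n7⇒n1 (via fail)
[8] read 'd'  n1⇒n13 (via fail)
[9] read 'c'  n13⇒n14  emit P4@[8:9]
[10] read 'e'  n14⇒n4 (via fail)
[11] read 'd'  n4⇒n5
[12] read 'c'  n5⇒n6  emit P1@[10:12],P4@[11:12]
[13] read 'a'  n6⇒n7 (via fail)
[14] read 'e'  n7⇒n4 (via fail)
[15] read 'a'  n4⇒n7 (via fail)
[16] read 'a'  n7⇒n8
[17] read 'a'  n8⇒n9
[18] read 'b'  n9⇒n10  emit P2@[15:18]
[19] read 'a'  n10⇒n7 (via fail)
[20] read 'a'  n7⇒n8
[21] read 'a'  n8⇒n9
[22] read 'b'  n9⇒n10  emit P2@[19:22]
[23] read 'd'  n10⇒n13 (via fail)
[24] read 'c'  n13⇒n14  emit P4@[23:24]
[25] read 'c'  n14⇒n2 (via fail)
[26] read 'e'  n2⇒n3  emit P0@[24:26]
[27] read 'e'  n3⇒n4 (via fail)
[28] read 'a'  n4⇒n7 (via fail)
[29] read 'a'  n7⇒n8
[30] read 'a'  n8⇒n9
[31] read 'b'  n9⇒n10  emit P2@[28:31]
[32] read 'c'  n10⇒n1 (via fail)
[33] read 'c'  n1⇒n2
[34] read 'e'  n2⇒n3  emit P0@[32:34]
[35] read 'e'  n3⇒n4 (via fail)
[36] read 'c'  n4⇒n1 (via fail)
[37] read 'b'  n1⇒n11 (via fail)
[38] read 'a'  n11⇒n7 (via fail)
[39] read 'c'  n7⇒n1 (via fail)
[40] read 'c'  n1⇒n2
[41] read 'e'  n2⇒n3  emit P0@[39:41]
[42] read 'b'  n3⇒n11 (via fail)
[43] read 'e'  n11⇒n4 (via fail)
[44] read 'e'  n4⇒n4 (via fail)
[45] read 'b'  n4⇒n11 (via fail)
[46] read 'b'  n11⇒n12  emit P3@[45:46]
[47] read 'b'  n12⇒n12 (via fail)  emit P3@[46:47]
[48] read 'a'  n12⇒n7 (via fail)
[49] read 'a'  n7⇒n8
[50] read 'a'  n8⇒n9
[51] read 'b'  n9⇒n10  emit P2@[48:51]
[52] read 'a'  n10⇒n7 (via fail)
[53] read 'b'  n7⇒n11 (via fail)
[54] read 'b'  n11⇒n12  emit P3@[53:54]
[55] read 'b'  n12⇒n12 (via fail)  emit P3@[54:55]
[56] read 'a'  n12⇒n7 (via fail)
[57] read 'b'  n7⇒n11 (via fail)
[58] read 'b'  n11⇒n12  emit P3@[57:58]
[59] read 'd'  n12⇒n13 (via fail)

Result: [[1,3],[2,3],[5,1],[5,4],[9,4],[12,1],[12,4],[18,2],[22,2],[24,4],[26,0],[31,2],[34,0],[41,0],[46,3],[47,3],[51,2],[54,3],[55,3],[58,3]]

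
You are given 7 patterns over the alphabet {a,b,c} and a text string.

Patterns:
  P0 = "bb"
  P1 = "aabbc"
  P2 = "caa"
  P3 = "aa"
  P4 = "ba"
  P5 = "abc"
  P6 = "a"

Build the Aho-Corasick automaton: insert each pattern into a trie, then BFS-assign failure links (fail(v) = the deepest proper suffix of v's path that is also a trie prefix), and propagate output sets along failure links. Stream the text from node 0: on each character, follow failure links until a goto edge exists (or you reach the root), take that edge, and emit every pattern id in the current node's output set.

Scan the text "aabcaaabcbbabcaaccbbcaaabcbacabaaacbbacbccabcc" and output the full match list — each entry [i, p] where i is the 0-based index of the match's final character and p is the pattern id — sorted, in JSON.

Build automaton:
Trie (insert patterns):
  n0 'ε': a→3 b→1 c→8
  n1 'b': a→11 b→2
  n2 'bb': ·  ←P0
  n3 'a': a→4 b→12  ←P6
  n4 'aa': b→5  ←P3
  n5 'aab': b→6
  n6 'aabb': c→7
  n7 'aabbc': ·  ←P1
  n8 'c': a→9
  n9 'ca': a→10
  n10 'caa': ·  ←P2
  n11 'ba': ·  ←P4
  n12 'ab': c→13
  n13 'abc': ·  ←P5

Failure links (BFS by depth):
  n1('b'): parent n0 fail=0; on 'b' 0 → fail=0;  out ∅∪∅=∅
  n3('a'): parent n0 fail=0; on 'a' 0 → fail=0;  out {6}∪∅={6}
  n8('c'): parent n0 fail=0; on 'c' 0 → fail=0;  out ∅∪∅=∅
  n2('bb'): parent n1 fail=0; on 'b' 0 → fail=1;  out {0}∪∅={0}
  n4('aa'): parent n3 fail=0; on 'a' 0 → fail=3;  out {3}∪{6}={3,6}
  n9('ca'): parent n8 fail=0; on 'a' 0 → fail=3;  out ∅∪{6}={6}
  n11('ba'): parent n1 fail=0; on 'a' 0 → fail=3;  out {4}∪{6}={4,6}
  n12('ab'): parent n3 fail=0; on 'b' 0 → fail=1;  out ∅∪∅=∅
  n5('aab'): parent n4 fail=3; on 'b' 3 → fail=12;  out ∅∪∅=∅
  n10('caa'): parent n9 fail=3; on 'a' 3 → fail=4;  out {2}∪{3,6}={2,3,6}
  n13('abc'): parent n12 fail=1; on 'c' 1→0 → fail=8;  out {5}∪∅={5}
  n6('aabb'): parent n5 fail=12; on 'b' 12→1 → fail=2;  out ∅∪{0}={0}
  n7('aabbc'): parent n6 fail=2; on 'c' 2→1→0 → fail=8;  out {1}∪∅={1}

Scan:
pos 0 'a': at 3  emit P6@[0:0]
pos 1 'a': at 4  emit P3@[0:1],P6@[1:1]
pos 2 'b': at 5
pos 3 'c': at 13 (via fail)  emit P5@[1:3]
pos 4 'a': at 9 (via fail)  emit P6@[4:4]
pos 5 'a': at 10  emit P2@[3:5],P3@[4:5],P6@[5:5]
pos 6 'a': at 4 (via fail)  emit P3@[5:6],P6@[6:6]
pos 7 'b': at 5
pos 8 'c': at 13 (via fail)  emit P5@[6:8]
pos 9 'b': at 1 (via fail)
pos 10 'b': at 2  emit P0@[9:10]
pos 11 'a': at 11 (via fail)  emit P4@[10:11],P6@[11:11]
pos 12 'b': at 12 (via fail)
pos 13 'c': at 13  emit P5@[11:13]
pos 14 'a': at 9 (via fail)  emit P6@[14:14]
pos 15 'a': at 10  emit P2@[13:15],P3@[14:15],P6@[15:15]
pos 16 'c': at 8 (via fail)
pos 17 'c': at 8 (via fail)
pos 18 'b': at 1 (via fail)
pos 19 'b': at 2  emit P0@[18:19]
pos 20 'c': at 8 (via fail)
pos 21 'a': at 9  emit P6@[21:21]
pos 22 'a': at 10  emit P2@[20:22],P3@[21:22],P6@[22:22]
pos 23 'a': at 4 (via fail)  emit P3@[22:23],P6@[23:23]
pos 24 'b': at 5
pos 25 'c': at 13 (via fail)  emit P5@[23:25]
pos 26 'b': at 1 (via fail)
pos 27 'a': at 11  emit P4@[26:27],P6@[27:27]
pos 28 'c': at 8 (via fail)
pos 29 'a': at 9  emit P6@[29:29]
pos 30 'b': at 12 (via fail)
pos 31 'a': at 11 (via fail)  emit P4@[30:31],P6@[31:31]
pos 32 'a': at 4 (via fail)  emit P3@[31:32],P6@[32:32]
pos 33 'a': at 4 (via fail)  emit P3@[32:33],P6@[33:33]
pos 34 'c': at 8 (via fail)
pos 35 'b': at 1 (via fail)
pos 36 'b': at 2  emit P0@[35:36]
pos 37 'a': at 11 (via fail)  emit P4@[36:37],P6@[37:37]
pos 38 'c': at 8 (via fail)
pos 39 'b': at 1 (via fail)
pos 40 'c': at 8 (via fail)
pos 41 'c': at 8 (via fail)
pos 42 'a': at 9  emit P6@[42:42]
pos 43 'b': at 12 (via fail)
pos 44 'c': at 13  emit P5@[42:44]
pos 45 'c': at 8 (via fail)

Matches: [[0,6],[1,3],[1,6],[3,5],[4,6],[5,2],[5,3],[5,6],[6,3],[6,6],[8,5],[10,0],[11,4],[11,6],[13,5],[14,6],[15,2],[15,3],[15,6],[19,0],[21,6],[22,2],[22,3],[22,6],[23,3],[23,6],[25,5],[27,4],[27,6],[29,6],[31,4],[31,6],[32,3],[32,6],[33,3],[33,6],[36,0],[37,4],[37,6],[42,6],[44,5]]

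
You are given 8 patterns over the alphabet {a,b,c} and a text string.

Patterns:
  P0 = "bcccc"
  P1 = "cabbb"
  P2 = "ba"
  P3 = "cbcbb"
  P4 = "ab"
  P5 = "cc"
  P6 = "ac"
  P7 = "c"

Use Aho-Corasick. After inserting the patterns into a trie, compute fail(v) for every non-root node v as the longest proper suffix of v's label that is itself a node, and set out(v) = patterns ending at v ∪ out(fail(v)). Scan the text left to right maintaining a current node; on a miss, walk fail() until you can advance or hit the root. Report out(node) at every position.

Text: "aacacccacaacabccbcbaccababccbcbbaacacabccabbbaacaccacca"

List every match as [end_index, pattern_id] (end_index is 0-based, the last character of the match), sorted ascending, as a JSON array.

Build automaton:
Trie nodes:
  0='ε' goto a→16 b→1 c→6
  1='b' goto a→11 c→2
  2='bc' goto c→3
  3='bcc' goto c→4
  4='bccc' goto c→5
  5='bcccc' goto ·  ←P0
  6='c' goto a→7 b→12 c→18  ←P7
  7='ca' goto b→8
  8='cab' goto b→9
  9='cabb' goto b→10
  10='cabbb' goto ·  ←P1
  11='ba' goto ·  ←P2
  12='cb' goto c→13
  13='cbc' goto b→14
  14='cbcb' goto b→15
  15='cbcbb' goto ·  ←P3
  16='a' goto b→17 c→19
  17='ab' goto ·  ←P4
  18='cc' goto ·  ←P5
  19='ac' goto ·  ←P6

BFS fail/out derivation:
  fail(1) 'b': from fail(0)=0 chase 'b': 0 ⇒ 0;  out=∅∪out(0)=∅
  fail(6) 'c': from fail(0)=0 chase 'c': 0 ⇒ 0;  out={7}∪out(0)={7}
  fail(16) 'a': from fail(0)=0 chase 'a': 0 ⇒ 0;  out=∅∪out(0)=∅
  fail(2) 'bc': from fail(1)=0 chase 'c': 0 ⇒ 6;  out=∅∪out(6)={7}
  fail(7) 'ca': from fail(6)=0 chase 'a': 0 ⇒ 16;  out=∅∪out(16)=∅
  fail(11) 'ba': from fail(1)=0 chase 'a': 0 ⇒ 16;  out={2}∪out(16)={2}
  fail(12) 'cb': from fail(6)=0 chase 'b': 0 ⇒ 1;  out=∅∪out(1)=∅
  fail(17) 'ab': from fail(16)=0 chase 'b': 0 ⇒ 1;  out={4}∪out(1)={4}
  fail(18) 'cc': from fail(6)=0 chase 'c': 0 ⇒ 6;  out={5}∪out(6)={5,7}
  fail(19) 'ac': from fail(16)=0 chase 'c': 0 ⇒ 6;  out={6}∪out(6)={6,7}
  fail(3) 'bcc': from fail(2)=6 chase 'c': 6 ⇒ 18;  out=∅∪out(18)={5,7}
  fail(8) 'cab': from fail(7)=16 chase 'b': 16 ⇒ 17;  out=∅∪out(17)={4}
  fail(13) 'cbc': from fail(12)=1 chase 'c': 1 ⇒ 2;  out=∅∪out(2)={7}
  fail(4) 'bccc': from fail(3)=18 chase 'c': 18→6 ⇒ 18;  out=∅∪out(18)={5,7}
  fail(9) 'cabb': from fail(8)=17 chase 'b': 17→1→0 ⇒ 1;  out=∅∪out(1)=∅
  fail(14) 'cbcb': from fail(13)=2 chase 'b': 2→6 ⇒ 12;  out=∅∪out(12)=∅
  fail(5) 'bcccc': from fail(4)=18 chase 'c': 18→6 ⇒ 18;  out={0}∪out(18)={0,5,7}
  fail(10) 'cabbb': from fail(9)=1 chase 'b': 1→0 ⇒ 1;  out={1}∪out(1)={1}
  fail(15) 'cbcbb': from fail(14)=12 chase 'b': 12→1→0 ⇒ 1;  out={3}∪out(1)={3}

Scan:
pos 0 'a': at 16
pos 1 'a': at 16 (via fail)
pos 2 'c': at 19  ** P6@[1:2],P7@[2:2]
pos 3 'a': at 7 (via fail)
pos 4 'c': at 19 (via fail)  ** P6@[3:4],P7@[4:4]
pos 5 'c': at 18 (via fail)  ** P5@[4:5],P7@[5:5]
pos 6 'c': at 18 (via fail)  ** P5@[5:6],P7@[6:6]
pos 7 'a': at 7 (via fail)
pos 8 'c': at 19 (via fail)  ** P6@[7:8],P7@[8:8]
pos 9 'a': at 7 (via fail)
pos 10 'a': at 16 (via fail)
pos 11 'c': at 19  ** P6@[10:11],P7@[11:11]
pos 12 'a': at 7 (via fail)
pos 13 'b': at 8  ** P4@[12:13]
pos 14 'c': at 2 (via fail)  ** P7@[14:14]
pos 15 'c': at 3  ** P5@[14:15],P7@[15:15]
pos 16 'b': at 12 (via fail)
pos 17 'c': at 13  ** P7@[17:17]
pos 18 'b': at 14
pos 19 'a': at 11 (via fail)  ** P2@[18:19]
pos 20 'c': at 19 (via fail)  ** P6@[19:20],P7@[20:20]
pos 21 'c': at 18 (via fail)  ** P5@[20:21],P7@[21:21]
pos 22 'a': at 7 (via fail)
pos 23 'b': at 8  ** P4@[22:23]
pos 24 'a': at 11 (via fail)  ** P2@[23:24]
pos 25 'b': at 17 (via fail)  ** P4@[24:25]
pos 26 'c': at 2 (via fail)  ** P7@[26:26]
pos 27 'c': at 3  ** P5@[26:27],P7@[27:27]
pos 28 'b': at 12 (via fail)
pos 29 'c': at 13  ** P7@[29:29]
pos 30 'b': at 14
pos 31 'b': at 15  ** P3@[27:31]
pos 32 'a': at 11 (via fail)  ** P2@[31:32]
pos 33 'a': at 16 (via fail)
pos 34 'c': at 19  ** P6@[33:34],P7@[34:34]
pos 35 'a': at 7 (via fail)
pos 36 'c': at 19 (via fail)  ** P6@[35:36],P7@[36:36]
pos 37 'a': at 7 (via fail)
pos 38 'b': at 8  ** P4@[37:38]
pos 39 'c': at 2 (via fail)  ** P7@[39:39]
pos 40 'c': at 3  ** P5@[39:40],P7@[40:40]
pos 41 'a': at 7 (via fail)
pos 42 'b': at 8  ** P4@[41:42]
pos 43 'b': at 9
pos 44 'b': at 10  ** P1@[40:44]
pos 45 'a': at 11 (via fail)  ** P2@[44:45]
pos 46 'a': at 16 (via fail)
pos 47 'c': at 19  ** P6@[46:47],P7@[47:47]
pos 48 'a': at 7 (via fail)
pos 49 'c': at 19 (via fail)  ** P6@[48:49],P7@[49:49]
pos 50 'c': at 18 (via fail)  ** P5@[49:50],P7@[50:50]
pos 51 'a': at 7 (via fail)
pos 52 'c': at 19 (via fail)  ** P6@[51:52],P7@[52:52]
pos 53 'c': at 18 (via fail)  ** P5@[52:53],P7@[53:53]
pos 54 'a': at 7 (via fail)

All matches (sorted): [[2,6],[2,7],[4,6],[4,7],[5,5],[5,7],[6,5],[6,7],[8,6],[8,7],[11,6],[11,7],[13,4],[14,7],[15,5],[15,7],[17,7],[19,2],[20,6],[20,7],[21,5],[21,7],[23,4],[24,2],[25,4],[26,7],[27,5],[27,7],[29,7],[31,3],[32,2],[34,6],[34,7],[36,6],[36,7],[38,4],[39,7],[40,5],[40,7],[42,4],[44,1],[45,2],[47,6],[47,7],[49,6],[49,7],[50,5],[50,7],[52,6],[52,7],[53,5],[53,7]]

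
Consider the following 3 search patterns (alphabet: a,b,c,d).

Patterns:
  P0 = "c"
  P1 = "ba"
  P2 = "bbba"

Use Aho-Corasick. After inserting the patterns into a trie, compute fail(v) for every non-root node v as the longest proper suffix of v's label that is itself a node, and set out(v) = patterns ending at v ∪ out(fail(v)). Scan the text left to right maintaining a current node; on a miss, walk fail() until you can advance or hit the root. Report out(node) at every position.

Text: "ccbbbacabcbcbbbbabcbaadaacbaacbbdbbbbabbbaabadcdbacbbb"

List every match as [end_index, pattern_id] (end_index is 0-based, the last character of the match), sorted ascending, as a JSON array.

Construct AC machine:
Trie nodes:
  n0 'ε': b→2 c→1
  n1 'c': ·  ←P0
  n2 'b': a→3 b→4
  n3 'ba': ·  ←P1
  n4 'bb': b→5
  n5 'bbb': a→6
  n6 'bbba': ·  ←P2

Failure links (BFS by depth):
  fail(1) 'c': from fail(0)=0 chase 'c': 0 ⇒ 0;  out={0}∪out(0)={0}
  fail(2) 'b': from fail(0)=0 chase 'b': 0 ⇒ 0;  out=∅∪out(0)=∅
  fail(3) 'ba': from fail(2)=0 chase 'a': 0 ⇒ 0;  out={1}∪out(0)={1}
  fail(4) 'bb': from fail(2)=0 chase 'b': 0 ⇒ 2;  out=∅∪out(2)=∅
  fail(5) 'bbb': from fail(4)=2 chase 'b': 2 ⇒ 4;  out=∅∪out(4)=∅
  fail(6) 'bbba': from fail(5)=4 chase 'a': 4→2 ⇒ 3;  out={2}∪out(3)={1,2}

Scan:
pos 0 'c': at 1  → match P0@[0:0]
pos 1 'c': at 1 ·f  → match P0@[1:1]
pos 2 'b': at 2 ·f
pos 3 'b': at 4
pos 4 'b': at 5
pos 5 'a': at 6  → match P1@[4:5],P2@[2:5]
pos 6 'c': at 1 ·f  → match P0@[6:6]
pos 7 'a': at 0 ·f
pos 8 'b': at 2
pos 9 'c': at 1 ·f  → match P0@[9:9]
pos 10 'b': at 2 ·f
pos 11 'c': at 1 ·f  → match P0@[11:11]
pos 12 'b': at 2 ·f
pos 13 'b': at 4
pos 14 'b': at 5
pos 15 'b': at 5 ·f
pos 16 'a': at 6  → match P1@[15:16],P2@[13:16]
pos 17 'b': at 2 ·f
pos 18 'c': at 1 ·f  → match P0@[18:18]
pos 19 'b': at 2 ·f
pos 20 'a': at 3  → match P1@[19:20]
pos 21 'a': at 0 ·f
pos 22 'd': at 0
pos 23 'a': at 0
pos 24 'a': at 0
pos 25 'c': at 1  → match P0@[25:25]
pos 26 'b': at 2 ·f
pos 27 'a': at 3  → match P1@[26:27]
pos 28 'a': at 0 ·f
pos 29 'c': at 1  → match P0@[29:29]
pos 30 'b': at 2 ·f
pos 31 'b': at 4
pos 32 'd': at 0 ·f
pos 33 'b': at 2
pos 34 'b': at 4
pos 35 'b': at 5
pos 36 'b': at 5 ·f
pos 37 'a': at 6  → match P1@[36:37],P2@[34:37]
pos 38 'b': at 2 ·f
pos 39 'b': at 4
pos 40 'b': at 5
pos 41 'a': at 6  → match P1@[40:41],P2@[38:41]
pos 42 'a': at 0 ·f
pos 43 'b': at 2
pos 44 'a': at 3  → match P1@[43:44]
pos 45 'd': at 0 ·f
pos 46 'c': at 1  → match P0@[46:46]
pos 47 'd': at 0 ·f
pos 48 'b': at 2
pos 49 'a': at 3  → match P1@[48:49]
pos 50 'c': at 1 ·f  → match P0@[50:50]
pos 51 'b': at 2 ·f
pos 52 'b': at 4
pos 53 'b': at 5

Matches: [[0,0],[1,0],[5,1],[5,2],[6,0],[9,0],[11,0],[16,1],[16,2],[18,0],[20,1],[25,0],[27,1],[29,0],[37,1],[37,2],[41,1],[41,2],[44,1],[46,0],[49,1],[50,0]]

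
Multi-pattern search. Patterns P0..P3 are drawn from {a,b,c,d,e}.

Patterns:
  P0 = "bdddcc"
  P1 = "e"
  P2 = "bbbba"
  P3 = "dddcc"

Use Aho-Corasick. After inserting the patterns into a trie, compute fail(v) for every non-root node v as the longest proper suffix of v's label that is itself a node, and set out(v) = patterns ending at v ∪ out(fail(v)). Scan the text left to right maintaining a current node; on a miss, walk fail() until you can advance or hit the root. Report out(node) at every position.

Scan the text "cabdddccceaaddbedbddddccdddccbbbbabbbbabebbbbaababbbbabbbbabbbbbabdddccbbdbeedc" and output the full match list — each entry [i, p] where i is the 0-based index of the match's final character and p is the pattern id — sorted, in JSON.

Construct AC machine:
Trie nodes:
  0='ε' goto b→1 d→12 e→7
  1='b' goto b→8 d→2
  2='bd' goto d→3
  3='bdd' goto d→4
  4='bddd' goto c→5
  5='bdddc' goto c→6
  6='bdddcc' goto ·  [P0 ends]
  7='e' goto ·  [P1 ends]
  8='bb' goto b→9
  9='bbb' goto b→10
  10='bbbb' goto a→11
  11='bbbba' goto ·  [P2 ends]
  12='d' goto d→13
  13='dd' goto d→14
  14='ddd' goto c→15
  15='dddc' goto c→16
  16='dddcc' goto ·  [P3 ends]

Failure links (BFS by depth):
  n1('b'): parent n0 fail=0; on 'b' 0 → fail=0;  out ∅∪∅=∅
  n7('e'): parent n0 fail=0; on 'e' 0 → fail=0;  out {1}∪∅={1}
  n12('d'): parent n0 fail=0; on 'd' 0 → fail=0;  out ∅∪∅=∅
  n2('bd'): parent n1 fail=0; on 'd' 0 → fail=12;  out ∅∪∅=∅
  n8('bb'): parent n1 fail=0; on 'b' 0 → fail=1;  out ∅∪∅=∅
  n13('dd'): parent n12 fail=0; on 'd' 0 → fail=12;  out ∅∪∅=∅
  n3('bdd'): parent n2 fail=12; on 'd' 12 → fail=13;  out ∅∪∅=∅
  n9('bbb'): parent n8 fail=1; on 'b' 1 → fail=8;  out ∅∪∅=∅
  n14('ddd'): parent n13 fail=12; on 'd' 12 → fail=13;  out ∅∪∅=∅
  n4('bddd'): parent n3 fail=13; on 'd' 13 → fail=14;  out ∅∪∅=∅
  n10('bbbb'): parent n9 fail=8; on 'b' 8 → fail=9;  out ∅∪∅=∅
  n15('dddc'): parent n14 fail=13; on 'c' 13→12→0 → fail=0;  out ∅∪∅=∅
  n5('bdddc'): parent n4 fail=14; on 'c' 14 → fail=15;  out ∅∪∅=∅
  n11('bbbba'): parent n10 fail=9; on 'a' 9→8→1→0 → fail=0;  out {2}∪∅={2}
  n16('dddcc'): parent n15 fail=0; on 'c' 0 → fail=0;  out {3}∪∅={3}
  n6('bdddcc'): parent n5 fail=15; on 'c' 15 → fail=16;  out {0}∪{3}={0,3}

Run:
[0] read 'c'  n0⇒n0
[1] read 'a'  n0⇒n0
[2] read 'b'  n0⇒n1
[3] read 'd'  n1⇒n2
[4] read 'd'  n2⇒n3
[5] read 'd'  n3⇒n4
[6] read 'c'  n4⇒n5
[7] read 'c'  n5⇒n6  → match P0@[2:7],P3@[3:7]
[8] read 'c'  n6⇒n0 ·f
[9] read 'e'  n0⇒n7  → match P1@[9:9]
[10] read 'a'  n7⇒n0 ·f
[11] read 'a'  n0⇒n0
[12] read 'd'  n0⇒n12
[13] read 'd'  n12⇒n13
[14] read 'b'  n13⇒n1 ·f
[15] read 'e'  n1⇒n7 ·f  → match P1@[15:15]
[16] read 'd'  n7⇒n12 ·f
[17] read 'b'  n12⇒n1 ·f
[18] read 'd'  n1⇒n2
[19] read 'd'  n2⇒n3
[20] read 'd'  n3⇒n4
[21] read 'd'  n4⇒n14 ·f
[22] read 'c'  n14⇒n15
[23] read 'c'  n15⇒n16  → match P3@[19:23]
[24] read 'd'  n16⇒n12 ·f
[25] read 'd'  n12⇒n13
[26] read 'd'  n13⇒n14
[27] read 'c'  n14⇒n15
[28] read 'c'  n15⇒n16  → match P3@[24:28]
[29] read 'b'  n16⇒n1 ·f
[30] read 'b'  n1⇒n8
[31] read 'b'  n8⇒n9
[32] read 'b'  n9⇒n10
[33] read 'a'  n10⇒n11  → match P2@[29:33]
[34] read 'b'  n11⇒n1 ·f
[35] read 'b'  n1⇒n8
[36] read 'b'  n8⇒n9
[37] read 'b'  n9⇒n10
[38] read 'a'  n10⇒n11  → match P2@[34:38]
[39] read 'b'  n11⇒n1 ·f
[40] read 'e'  n1⇒n7 ·f  → match P1@[40:40]
[41] read 'b'  n7⇒n1 ·f
[42] read 'b'  n1⇒n8
[43] read 'b'  n8⇒n9
[44] read 'b'  n9⇒n10
[45] read 'a'  n10⇒n11  → match P2@[41:45]
[46] read 'a'  n11⇒n0 ·f
[47] read 'b'  n0⇒n1
[48] read 'a'  n1⇒n0 ·f
[49] read 'b'  n0⇒n1
[50] read 'b'  n1⇒n8
[51] read 'b'  n8⇒n9
[52] read 'b'  n9⇒n10
[53] read 'a'  n10⇒n11  → match P2@[49:53]
[54] read 'b'  n11⇒n1 ·f
[55] read 'b'  n1⇒n8
[56] read 'b'  n8⇒n9
[57] read 'b'  n9⇒n10
[58] read 'a'  n10⇒n11  → match P2@[54:58]
[59] read 'b'  n11⇒n1 ·f
[60] read 'b'  n1⇒n8
[61] read 'b'  n8⇒n9
[62] read 'b'  n9⇒n10
[63] read 'b'  n10⇒n10 ·f
[64] read 'a'  n10⇒n11  → match P2@[60:64]
[65] read 'b'  n11⇒n1 ·f
[66] read 'd'  n1⇒n2
[67] read 'd'  n2⇒n3
[68] read 'd'  n3⇒n4
[69] read 'c'  n4⇒n5
[70] read 'c'  n5⇒n6  → match P0@[65:70],P3@[66:70]
[71] read 'b'  n6⇒n1 ·f
[72] read 'b'  n1⇒n8
[73] read 'd'  n8⇒n2 ·f
[74] read 'b'  n2⇒n1 ·f
[75] read 'e'  n1⇒n7 ·f  → match P1@[75:75]
[76] read 'e'  n7⇒n7 ·f  → match P1@[76:76]
[77] read 'd'  n7⇒n12 ·f
[78] read 'c'  n12⇒n0 ·f

All matches (sorted): [[7,0],[7,3],[9,1],[15,1],[23,3],[28,3],[33,2],[38,2],[40,1],[45,2],[53,2],[58,2],[64,2],[70,0],[70,3],[75,1],[76,1]]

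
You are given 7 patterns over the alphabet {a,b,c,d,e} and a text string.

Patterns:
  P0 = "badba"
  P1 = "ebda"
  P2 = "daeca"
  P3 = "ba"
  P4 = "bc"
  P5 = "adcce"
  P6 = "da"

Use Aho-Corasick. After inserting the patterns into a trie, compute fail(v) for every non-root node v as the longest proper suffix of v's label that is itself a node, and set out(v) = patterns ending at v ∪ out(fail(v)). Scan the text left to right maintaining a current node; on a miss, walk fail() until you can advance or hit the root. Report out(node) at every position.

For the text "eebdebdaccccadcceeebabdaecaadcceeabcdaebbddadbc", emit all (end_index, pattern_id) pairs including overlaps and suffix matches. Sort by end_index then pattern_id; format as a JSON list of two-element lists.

Build:
Trie (insert patterns):
  n0 'ε': a→16 b→1 d→10 e→6
  n1 'b': a→2 c→15
  n2 'ba': d→3  [P3 ends]
  n3 'bad': b→4
  n4 'badb': a→5
  n5 'badba': ·  [P0 ends]
  n6 'e': b→7
  n7 'eb': d→8
  n8 'ebd': a→9
  n9 'ebda': ·  [P1 ends]
  n10 'd': a→11
  n11 'da': e→12  [P6 ends]
  n12 'dae': c→13
  n13 'daec': a→14
  n14 'daeca': ·  [P2 ends]
  n15 'bc': ·  [P4 ends]
  n16 'a': d→17
  n17 'ad': c→18
  n18 'adc': c→19
  n19 'adcc': e→20
  n20 'adcce': ·  [P5 ends]

BFS fail/out derivation:
  fail(1) 'b': from fail(0)=0 chase 'b': 0 ⇒ 0;  out=∅∪out(0)=∅
  fail(6) 'e': from fail(0)=0 chase 'e': 0 ⇒ 0;  out=∅∪out(0)=∅
  fail(10) 'd': from fail(0)=0 chase 'd': 0 ⇒ 0;  out=∅∪out(0)=∅
  fail(16) 'a': from fail(0)=0 chase 'a': 0 ⇒ 0;  out=∅∪out(0)=∅
  fail(2) 'ba': from fail(1)=0 chase 'a': 0 ⇒ 16;  out={3}∪out(16)={3}
  fail(7) 'eb': from fail(6)=0 chase 'b': 0 ⇒ 1;  out=∅∪out(1)=∅
  fail(11) 'da': from fail(10)=0 chase 'a': 0 ⇒ 16;  out={6}∪out(16)={6}
  fail(15) 'bc': from fail(1)=0 chase 'c': 0 ⇒ 0;  out={4}∪out(0)={4}
  fail(17) 'ad': from fail(16)=0 chase 'd': 0 ⇒ 10;  out=∅∪out(10)=∅
  fail(3) 'bad': from fail(2)=16 chase 'd': 16 ⇒ 17;  out=∅∪out(17)=∅
  fail(8) 'ebd': from fail(7)=1 chase 'd': 1→0 ⇒ 10;  out=∅∪out(10)=∅
  fail(12) 'dae': from fail(11)=16 chase 'e': 16→0 ⇒ 6;  out=∅∪out(6)=∅
  fail(18) 'adc': from fail(17)=10 chase 'c': 10→0 ⇒ 0;  out=∅∪out(0)=∅
  fail(4) 'badb': from fail(3)=17 chase 'b': 17→10→0 ⇒ 1;  out=∅∪out(1)=∅
  fail(9) 'ebda': from fail(8)=10 chase 'a': 10 ⇒ 11;  out={1}∪out(11)={1,6}
  fail(13) 'daec': from fail(12)=6 chase 'c': 6→0 ⇒ 0;  out=∅∪out(0)=∅
  fail(19) 'adcc': from fail(18)=0 chase 'c': 0 ⇒ 0;  out=∅∪out(0)=∅
  fail(5) 'badba': from fail(4)=1 chase 'a': 1 ⇒ 2;  out={0}∪out(2)={0,3}
  fail(14) 'daeca': from fail(13)=0 chase 'a': 0 ⇒ 16;  out={2}∪out(16)={2}
  fail(20) 'adcce': from fail(19)=0 chase 'e': 0 ⇒ 6;  out={5}∪out(6)={5}

Text stream:
i=0 'e': node 0→6
i=1 'e': node 6→6 (via fail)
i=2 'b': node 6→7
i=3 'd': node 7→8
i=4 'e': node 8→6 (via fail)
i=5 'b': node 6→7
i=6 'd': node 7→8
i=7 'a': node 8→9  ** P1@[4:7],P6@[6:7]
i=8 'c': node 9→0 (via fail)
i=9 'c': node 0→0
i=10 'c': node 0→0
i=11 'c': node 0→0
i=12 'a': node 0→16
i=13 'd': node 16→17
i=14 'c': node 17→18
i=15 'c': node 18→19
i=16 'e': node 19→20  ** P5@[12:16]
i=17 'e': node 20→6 (via fail)
i=18 'e': node 6→6 (via fail)
i=19 'b': node 6→7
i=20 'a': node 7→2 (via fail)  ** P3@[19:20]
i=21 'b': node 2→1 (via fail)
i=22 'd': node 1→10 (via fail)
i=23 'a': node 10→11  ** P6@[22:23]
i=24 'e': node 11→12
i=25 'c': node 12→13
i=26 'a': node 13→14  ** P2@[22:26]
i=27 'a': node 14→16 (via fail)
i=28 'd': node 16→17
i=29 'c': node 17→18
i=30 'c': node 18→19
i=31 'e': node 19→20  ** P5@[27:31]
i=32 'e': node 20→6 (via fail)
i=33 'a': node 6→16 (via fail)
i=34 'b': node 16→1 (via fail)
i=35 'c': node 1→15  ** P4@[34:35]
i=36 'd': node 15→10 (via fail)
i=37 'a': node 10→11  ** P6@[36:37]
i=38 'e': node 11→12
i=39 'b': node 12→7 (via fail)
i=40 'b': node 7→1 (via fail)
i=41 'd': node 1→10 (via fail)
i=42 'd': node 10→10 (via fail)
i=43 'a': node 10→11  ** P6@[42:43]
i=44 'd': node 11→17 (via fail)
i=45 'b': node 17→1 (via fail)
i=46 'c': node 1→15  ** P4@[45:46]

Matches: [[7,1],[7,6],[16,5],[20,3],[23,6],[26,2],[31,5],[35,4],[37,6],[43,6],[46,4]]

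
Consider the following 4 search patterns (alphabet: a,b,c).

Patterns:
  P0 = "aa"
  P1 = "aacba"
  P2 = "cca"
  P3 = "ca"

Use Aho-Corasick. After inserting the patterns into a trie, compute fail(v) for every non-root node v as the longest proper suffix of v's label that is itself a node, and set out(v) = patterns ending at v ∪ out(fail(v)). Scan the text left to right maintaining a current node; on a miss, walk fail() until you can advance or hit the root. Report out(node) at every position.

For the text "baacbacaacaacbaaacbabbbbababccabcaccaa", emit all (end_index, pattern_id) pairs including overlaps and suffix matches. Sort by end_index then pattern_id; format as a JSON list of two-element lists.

Construct AC machine:
Trie (insert patterns):
  n0 'ε': a→1 c→6
  n1 'a': a→2
  n2 'aa': c→3  [P0 ends]
  n3 'aac': b→4
  n4 'aacb': a→5
  n5 'aacba': ·  [P1 ends]
  n6 'c': a→9 c→7
  n7 'cc': a→8
  n8 'cca': ·  [P2 ends]
  n9 'ca': ·  [P3 ends]

BFS fail/out derivation:
  n1('a'): parent n0 fail=0; on 'a' 0 → fail=0;  out ∅∪∅=∅
  n6('c'): parent n0 fail=0; on 'c' 0 → fail=0;  out ∅∪∅=∅
  n2('aa'): parent n1 fail=0; on 'a' 0 → fail=1;  out {0}∪∅={0}
  n7('cc'): parent n6 fail=0; on 'c' 0 → fail=6;  out ∅∪∅=∅
  n9('ca'): parent n6 fail=0; on 'a' 0 → fail=1;  out {3}∪∅={3}
  n3('aac'): parent n2 fail=1; on 'c' 1→0 → fail=6;  out ∅∪∅=∅
  n8('cca'): parent n7 fail=6; on 'a' 6 → fail=9;  out {2}∪{3}={2,3}
  n4('aacb'): parent n3 fail=6; on 'b' 6→0 → fail=0;  out ∅∪∅=∅
  n5('aacba'): parent n4 fail=0; on 'a' 0 → fail=1;  out {1}∪∅={1}

Scan:
pos 0 'b': at 0
pos 1 'a': at 1
pos 2 'a': at 2  ** P0@[1:2]
pos 3 'c': at 3
pos 4 'b': at 4
pos 5 'a': at 5  ** P1@[1:5]
pos 6 'c': at 6 (via fail)
pos 7 'a': at 9  ** P3@[6:7]
pos 8 'a': at 2 (via fail)  ** P0@[7:8]
pos 9 'c': at 3
pos 10 'a': at 9 (via fail)  ** P3@[9:10]
pos 11 'a': at 2 (via fail)  ** P0@[10:11]
pos 12 'c': at 3
pos 13 'b': at 4
pos 14 'a': at 5  ** P1@[10:14]
pos 15 'a': at 2 (via fail)  ** P0@[14:15]
pos 16 'a': at 2 (via fail)  ** P0@[15:16]
pos 17 'c': at 3
pos 18 'b': at 4
pos 19 'a': at 5  ** P1@[15:19]
pos 20 'b': at 0 (via fail)
pos 21 'b': at 0
pos 22 'b': at 0
pos 23 'b': at 0
pos 24 'a': at 1
pos 25 'b': at 0 (via fail)
pos 26 'a': at 1
pos 27 'b': at 0 (via fail)
pos 28 'c': at 6
pos 29 'c': at 7
pos 30 'a': at 8  ** P2@[28:30],P3@[29:30]
pos 31 'b': at 0 (via fail)
pos 32 'c': at 6
pos 33 'a': at 9  ** P3@[32:33]
pos 34 'c': at 6 (via fail)
pos 35 'c': at 7
pos 36 'a': at 8  ** P2@[34:36],P3@[35:36]
pos 37 'a': at 2 (via fail)  ** P0@[36:37]

Result: [[2,0],[5,1],[7,3],[8,0],[10,3],[11,0],[14,1],[15,0],[16,0],[19,1],[30,2],[30,3],[33,3],[36,2],[36,3],[37,0]]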